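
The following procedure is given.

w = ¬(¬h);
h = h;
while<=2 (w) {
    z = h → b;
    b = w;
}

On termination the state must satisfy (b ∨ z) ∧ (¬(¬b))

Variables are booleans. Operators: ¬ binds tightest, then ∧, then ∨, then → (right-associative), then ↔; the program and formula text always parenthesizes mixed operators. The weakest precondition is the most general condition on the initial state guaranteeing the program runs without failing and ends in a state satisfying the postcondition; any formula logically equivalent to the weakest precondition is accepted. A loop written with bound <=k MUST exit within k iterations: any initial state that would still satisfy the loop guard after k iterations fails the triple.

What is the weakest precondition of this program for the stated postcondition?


Working backward. After the program, the postcondition (b ∨ z) ∧ (¬(¬b)) must hold; in canonical form it is (b ∨ z) ∧ b.
Before the loop (bound <=2), unroll the exhaustion recursion (WP_0 = exit-now case; WP_j = one more guarded iteration, up to j = 2):
  WP_0: (¬w) ∧ (b ∨ z) ∧ b
  WP_1: (¬w) ∧ ((¬w) → ((b ∨ z) ∧ b))
  WP_2: (w → ((¬w) ∧ ((¬w) → ((w ∨ (h → b)) ∧ w)))) ∧ ((¬w) → ((b ∨ z) ∧ b))
So before the loop: (w → ((¬w) ∧ ((¬w) → ((w ∨ (h → b)) ∧ w)))) ∧ ((¬w) → ((b ∨ z) ∧ b))
Before h := h: (w → ((¬w) ∧ ((¬w) → ((w ∨ (h → b)) ∧ w)))) ∧ ((¬w) → ((b ∨ z) ∧ b))
Before w := ¬(¬h): (h → ((¬h) ∧ ((¬h) → ((h ∨ (h → b)) ∧ h)))) ∧ ((¬h) → ((b ∨ z) ∧ b))
Answer: WP = (h → ((¬h) ∧ ((¬h) → ((h ∨ (h → b)) ∧ h)))) ∧ ((¬h) → ((b ∨ z) ∧ b))


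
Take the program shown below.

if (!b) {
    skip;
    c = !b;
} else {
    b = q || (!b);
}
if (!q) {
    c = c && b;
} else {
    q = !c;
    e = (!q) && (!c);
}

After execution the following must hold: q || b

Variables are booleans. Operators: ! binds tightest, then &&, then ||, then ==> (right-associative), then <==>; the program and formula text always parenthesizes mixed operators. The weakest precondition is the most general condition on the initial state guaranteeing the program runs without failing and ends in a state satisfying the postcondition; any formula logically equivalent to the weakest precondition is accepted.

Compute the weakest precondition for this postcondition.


Working backward. After the program, q || b must hold.
Then branch requires q || b; else branch requires (!c) || b.
Before the if: ((!q) ==> (q || b)) && (q ==> ((!c) || b))
Then branch requires ((!q) ==> (q || b)) && (q ==> b); else branch requires ((!q) ==> (q || (!b))) && (q ==> ((!c) || q || (!b))).
Before the if: ((!b) ==> (((!q) ==> (q || b)) && (q ==> b))) && (b ==> (((!q) ==> (q || (!b))) && (q ==> ((!c) || q || (!b)))))
Answer: WP = ((!b) ==> (((!q) ==> (q || b)) && (q ==> b))) && (b ==> (((!q) ==> (q || (!b))) && (q ==> ((!c) || q || (!b)))))


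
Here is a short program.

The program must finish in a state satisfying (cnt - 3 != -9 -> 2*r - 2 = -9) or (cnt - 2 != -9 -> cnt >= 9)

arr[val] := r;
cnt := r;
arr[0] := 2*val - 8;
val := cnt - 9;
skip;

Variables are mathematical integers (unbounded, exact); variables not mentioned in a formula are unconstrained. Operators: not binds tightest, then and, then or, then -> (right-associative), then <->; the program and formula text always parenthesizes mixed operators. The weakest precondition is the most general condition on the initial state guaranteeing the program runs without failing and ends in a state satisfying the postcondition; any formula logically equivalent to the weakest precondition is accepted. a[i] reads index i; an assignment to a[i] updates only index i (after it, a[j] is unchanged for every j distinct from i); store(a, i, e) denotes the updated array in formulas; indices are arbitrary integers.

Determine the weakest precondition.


Working backward. After the program, the postcondition (cnt - 3 != -9 -> 2*r - 2 = -9) or (cnt - 2 != -9 -> cnt >= 9) must hold; in canonical form it is (cnt != -6 -> 2*r = -7) or (cnt != -7 -> cnt >= 9).
Before skip: (cnt != -6 -> 2*r = -7) or (cnt != -7 -> cnt >= 9)
Before val := cnt - 9: (cnt != -6 -> 2*r = -7) or (cnt != -7 -> cnt >= 9)
Before arr[0] := 2*val - 8: (cnt != -6 -> 2*r = -7) or (cnt != -7 -> cnt >= 9)
Before cnt := r: (r != -6 -> 2*r = -7) or (r != -7 -> r >= 9)
Before arr[val] := r: (r != -6 -> 2*r = -7) or (r != -7 -> r >= 9)
Answer: WP = (r != -6 -> 2*r = -7) or (r != -7 -> r >= 9)


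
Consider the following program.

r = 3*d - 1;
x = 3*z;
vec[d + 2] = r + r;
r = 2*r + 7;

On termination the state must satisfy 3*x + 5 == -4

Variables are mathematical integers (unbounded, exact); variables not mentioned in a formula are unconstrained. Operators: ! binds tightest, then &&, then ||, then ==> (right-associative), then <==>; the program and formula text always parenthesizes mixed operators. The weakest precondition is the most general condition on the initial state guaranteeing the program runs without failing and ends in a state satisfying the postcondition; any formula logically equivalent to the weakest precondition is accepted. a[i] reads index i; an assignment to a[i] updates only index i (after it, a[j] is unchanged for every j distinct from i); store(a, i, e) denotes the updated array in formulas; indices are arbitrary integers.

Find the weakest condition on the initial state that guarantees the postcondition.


Working backward. After the program, the postcondition 3*x + 5 == -4 must hold; in canonical form it is 3*x == -9.
Before r := 2*r + 7: 3*x == -9
Before vec[d + 2] := r + r: 3*x == -9
Before x := 3*z: 9*z == -9
Before r := 3*d - 1: 9*z == -9
Answer: WP = 9*z == -9


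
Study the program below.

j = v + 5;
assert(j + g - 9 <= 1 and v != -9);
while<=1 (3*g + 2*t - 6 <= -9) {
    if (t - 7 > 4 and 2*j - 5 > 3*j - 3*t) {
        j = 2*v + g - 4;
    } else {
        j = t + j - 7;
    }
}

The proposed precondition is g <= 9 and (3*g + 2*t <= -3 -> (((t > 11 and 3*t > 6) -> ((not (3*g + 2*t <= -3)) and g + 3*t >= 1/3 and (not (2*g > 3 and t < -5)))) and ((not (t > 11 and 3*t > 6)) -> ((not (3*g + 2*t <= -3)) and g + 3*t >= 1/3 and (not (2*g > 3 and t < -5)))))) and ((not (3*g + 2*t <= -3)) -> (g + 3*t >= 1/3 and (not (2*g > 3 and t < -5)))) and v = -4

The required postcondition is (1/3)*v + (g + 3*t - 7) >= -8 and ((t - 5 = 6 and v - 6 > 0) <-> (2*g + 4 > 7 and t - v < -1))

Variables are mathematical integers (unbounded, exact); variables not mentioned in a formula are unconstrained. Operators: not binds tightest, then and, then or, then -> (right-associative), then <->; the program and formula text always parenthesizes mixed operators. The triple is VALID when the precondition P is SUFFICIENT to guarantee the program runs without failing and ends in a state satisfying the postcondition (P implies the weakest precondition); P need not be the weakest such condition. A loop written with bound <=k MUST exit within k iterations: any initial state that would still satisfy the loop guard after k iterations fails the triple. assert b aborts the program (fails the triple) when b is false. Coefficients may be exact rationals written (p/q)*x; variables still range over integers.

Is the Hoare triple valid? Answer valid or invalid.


Working backward. After the program, the postcondition (1/3)*v + (g + 3*t - 7) >= -8 and ((t - 5 = 6 and v - 6 > 0) <-> (2*g + 4 > 7 and t - v < -1)) must hold; in canonical form it is g + 3*t + (1/3)*v >= -1 and ((t = 11 and v > 6) <-> (2*g > 3 and t < v - 1)).
Before the loop (bound <=1), unroll the exhaustion recursion (WP_0 = exit-now case; WP_j = one more guarded iteration, up to j = 1):
  WP_0: (not (3*g + 2*t <= -3)) and g + 3*t + (1/3)*v >= -1 and ((t = 11 and v > 6) <-> (2*g > 3 and t < v - 1))
  WP_1: (3*g + 2*t <= -3 -> (((t > 11 and 3*t > j + 5) -> ((not (3*g + 2*t <= -3)) and g + 3*t + (1/3)*v >= -1 and ((t = 11 and v > 6) <-> (2*g > 3 and t < v - 1)))) and ((not (t > 11 and 3*t > j + 5)) -> ((not (3*g + 2*t <= -3)) and g + 3*t + (1/3)*v >= -1 and ((t = 11 and v > 6) <-> (2*g > 3 and t < v - 1)))))) and ((not (3*g + 2*t <= -3)) -> (g + 3*t + (1/3)*v >= -1 and ((t = 11 and v > 6) <-> (2*g > 3 and t < v - 1))))
So before the loop: (3*g + 2*t <= -3 -> (((t > 11 and 3*t > j + 5) -> ((not (3*g + 2*t <= -3)) and g + 3*t + (1/3)*v >= -1 and ((t = 11 and v > 6) <-> (2*g > 3 and t < v - 1)))) and ((not (t > 11 and 3*t > j + 5)) -> ((not (3*g + 2*t <= -3)) and g + 3*t + (1/3)*v >= -1 and ((t = 11 and v > 6) <-> (2*g > 3 and t < v - 1)))))) and ((not (3*g + 2*t <= -3)) -> (g + 3*t + (1/3)*v >= -1 and ((t = 11 and v > 6) <-> (2*g > 3 and t < v - 1))))
Before assert j + g - 9 <= 1 and v != -9: g + j <= 10 and v != -9 and (3*g + 2*t <= -3 -> (((t > 11 and 3*t > j + 5) -> ((not (3*g + 2*t <= -3)) and g + 3*t + (1/3)*v >= -1 and ((t = 11 and v > 6) <-> (2*g > 3 and t < v - 1)))) and ((not (t > 11 and 3*t > j + 5)) -> ((not (3*g + 2*t <= -3)) and g + 3*t + (1/3)*v >= -1 and ((t = 11 and v > 6) <-> (2*g > 3 and t < v - 1)))))) and ((not (3*g + 2*t <= -3)) -> (g + 3*t + (1/3)*v >= -1 and ((t = 11 and v > 6) <-> (2*g > 3 and t < v - 1))))
Before j := v + 5: g + v <= 5 and v != -9 and (3*g + 2*t <= -3 -> (((t > 11 and 3*t > v + 10) -> ((not (3*g + 2*t <= -3)) and g + 3*t + (1/3)*v >= -1 and ((t = 11 and v > 6) <-> (2*g > 3 and t < v - 1)))) and ((not (t > 11 and 3*t > v + 10)) -> ((not (3*g + 2*t <= -3)) and g + 3*t + (1/3)*v >= -1 and ((t = 11 and v > 6) <-> (2*g > 3 and t < v - 1)))))) and ((not (3*g + 2*t <= -3)) -> (g + 3*t + (1/3)*v >= -1 and ((t = 11 and v > 6) <-> (2*g > 3 and t < v - 1))))
The weakest precondition is g + v <= 5 and v != -9 and (3*g + 2*t <= -3 -> (((t > 11 and 3*t > v + 10) -> ((not (3*g + 2*t <= -3)) and g + 3*t + (1/3)*v >= -1 and ((t = 11 and v > 6) <-> (2*g > 3 and t < v - 1)))) and ((not (t > 11 and 3*t > v + 10)) -> ((not (3*g + 2*t <= -3)) and g + 3*t + (1/3)*v >= -1 and ((t = 11 and v > 6) <-> (2*g > 3 and t < v - 1)))))) and ((not (3*g + 2*t <= -3)) -> (g + 3*t + (1/3)*v >= -1 and ((t = 11 and v > 6) <-> (2*g > 3 and t < v - 1)))).
Check whether g <= 9 and (3*g + 2*t <= -3 -> (((t > 11 and 3*t > 6) -> ((not (3*g + 2*t <= -3)) and g + 3*t >= 1/3 and (not (2*g > 3 and t < -5)))) and ((not (t > 11 and 3*t > 6)) -> ((not (3*g + 2*t <= -3)) and g + 3*t >= 1/3 and (not (2*g > 3 and t < -5)))))) and ((not (3*g + 2*t <= -3)) -> (g + 3*t >= 1/3 and (not (2*g > 3 and t < -5)))) and v = -4 implies it.
Every state satisfying the precondition satisfies the weakest precondition: the implication holds.
Answer: valid


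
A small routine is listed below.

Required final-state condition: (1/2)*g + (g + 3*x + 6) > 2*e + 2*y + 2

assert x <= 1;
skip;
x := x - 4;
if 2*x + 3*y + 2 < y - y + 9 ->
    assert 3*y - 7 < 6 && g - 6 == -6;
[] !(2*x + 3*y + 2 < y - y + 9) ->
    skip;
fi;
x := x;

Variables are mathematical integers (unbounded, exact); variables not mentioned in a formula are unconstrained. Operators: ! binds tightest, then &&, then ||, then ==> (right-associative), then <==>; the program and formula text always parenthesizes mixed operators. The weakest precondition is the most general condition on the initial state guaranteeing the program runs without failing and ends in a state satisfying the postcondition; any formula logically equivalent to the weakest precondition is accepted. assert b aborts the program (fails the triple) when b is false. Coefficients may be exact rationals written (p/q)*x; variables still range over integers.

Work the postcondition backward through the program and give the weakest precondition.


Working backward. After the program, the postcondition (1/2)*g + (g + 3*x + 6) > 2*e + 2*y + 2 must hold; in canonical form it is (3/2)*g + 3*x > 2*e + 2*y - 4.
Before x := x: (3/2)*g + 3*x > 2*e + 2*y - 4
Then branch requires 3*y < 13 && g == 0 && (3/2)*g + 3*x > 2*e + 2*y - 4; else branch requires (3/2)*g + 3*x > 2*e + 2*y - 4.
Before the if: (2*x + 3*y < 7 ==> (3*y < 13 && g == 0 && (3/2)*g + 3*x > 2*e + 2*y - 4)) && ((!(2*x + 3*y < 7)) ==> (3/2)*g + 3*x > 2*e + 2*y - 4)
Before x := x - 4: (2*x + 3*y < 15 ==> (3*y < 13 && g == 0 && (3/2)*g + 3*x > 2*e + 2*y + 8)) && ((!(2*x + 3*y < 15)) ==> (3/2)*g + 3*x > 2*e + 2*y + 8)
Before skip: (2*x + 3*y < 15 ==> (3*y < 13 && g == 0 && (3/2)*g + 3*x > 2*e + 2*y + 8)) && ((!(2*x + 3*y < 15)) ==> (3/2)*g + 3*x > 2*e + 2*y + 8)
Before assert x <= 1: x <= 1 && (2*x + 3*y < 15 ==> (3*y < 13 && g == 0 && (3/2)*g + 3*x > 2*e + 2*y + 8)) && ((!(2*x + 3*y < 15)) ==> (3/2)*g + 3*x > 2*e + 2*y + 8)
Answer: WP = x <= 1 && (2*x + 3*y < 15 ==> (3*y < 13 && g == 0 && (3/2)*g + 3*x > 2*e + 2*y + 8)) && ((!(2*x + 3*y < 15)) ==> (3/2)*g + 3*x > 2*e + 2*y + 8)


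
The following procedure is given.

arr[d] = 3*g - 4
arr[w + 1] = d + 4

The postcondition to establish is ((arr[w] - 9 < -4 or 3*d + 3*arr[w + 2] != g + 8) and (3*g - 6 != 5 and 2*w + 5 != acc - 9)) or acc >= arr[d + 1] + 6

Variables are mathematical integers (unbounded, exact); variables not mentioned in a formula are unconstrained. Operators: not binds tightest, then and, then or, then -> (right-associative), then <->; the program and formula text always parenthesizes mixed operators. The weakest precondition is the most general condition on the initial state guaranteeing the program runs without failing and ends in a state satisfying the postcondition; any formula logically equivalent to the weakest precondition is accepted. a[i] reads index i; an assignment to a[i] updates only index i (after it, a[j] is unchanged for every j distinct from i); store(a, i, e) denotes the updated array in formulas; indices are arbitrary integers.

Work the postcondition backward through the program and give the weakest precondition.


Working backward. After the program, the postcondition ((arr[w] - 9 < -4 or 3*d + 3*arr[w + 2] != g + 8) and (3*g - 6 != 5 and 2*w + 5 != acc - 9)) or acc >= arr[d + 1] + 6 must hold; in canonical form it is ((arr[w] < 5 or 3*arr[w + 2] + 3*d != g + 8) and 3*g != 11 and 2*w != acc - 14) or acc >= arr[d + 1] + 6.
Before arr[w + 1] := d + 4: ((store(arr, w + 1, d + 4)[w] < 5 or 3*store(arr, w + 1, d + 4)[w + 2] + 3*d != g + 8) and 3*g != 11 and 2*w != acc - 14) or acc >= store(arr, w + 1, d + 4)[d + 1] + 6
Before arr[d] := 3*g - 4: ((store(store(arr, d, 3*g - 4), w + 1, d + 4)[w] < 5 or 3*store(store(arr, d, 3*g - 4), w + 1, d + 4)[w + 2] + 3*d != g + 8) and 3*g != 11 and 2*w != acc - 14) or acc >= store(store(arr, d, 3*g - 4), w + 1, d + 4)[d + 1] + 6
Answer: WP = ((store(store(arr, d, 3*g - 4), w + 1, d + 4)[w] < 5 or 3*store(store(arr, d, 3*g - 4), w + 1, d + 4)[w + 2] + 3*d != g + 8) and 3*g != 11 and 2*w != acc - 14) or acc >= store(store(arr, d, 3*g - 4), w + 1, d + 4)[d + 1] + 6


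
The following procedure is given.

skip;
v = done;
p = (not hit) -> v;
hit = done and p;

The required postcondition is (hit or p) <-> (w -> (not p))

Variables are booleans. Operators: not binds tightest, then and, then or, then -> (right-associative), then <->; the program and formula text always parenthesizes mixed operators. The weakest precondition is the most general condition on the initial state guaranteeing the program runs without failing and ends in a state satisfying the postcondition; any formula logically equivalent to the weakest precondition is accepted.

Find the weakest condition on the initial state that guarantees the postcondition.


Working backward. After the program, (hit or p) <-> (w -> (not p)) must hold.
Before hit := done and p: ((done and p) or p) <-> (w -> (not p))
Before p := (not hit) -> v: ((done and ((not hit) -> v)) or ((not hit) -> v)) <-> (w -> (not ((not hit) -> v)))
Before v := done: ((done and ((not hit) -> done)) or ((not hit) -> done)) <-> (w -> (not ((not hit) -> done)))
Before skip: ((done and ((not hit) -> done)) or ((not hit) -> done)) <-> (w -> (not ((not hit) -> done)))
Answer: WP = ((done and ((not hit) -> done)) or ((not hit) -> done)) <-> (w -> (not ((not hit) -> done)))


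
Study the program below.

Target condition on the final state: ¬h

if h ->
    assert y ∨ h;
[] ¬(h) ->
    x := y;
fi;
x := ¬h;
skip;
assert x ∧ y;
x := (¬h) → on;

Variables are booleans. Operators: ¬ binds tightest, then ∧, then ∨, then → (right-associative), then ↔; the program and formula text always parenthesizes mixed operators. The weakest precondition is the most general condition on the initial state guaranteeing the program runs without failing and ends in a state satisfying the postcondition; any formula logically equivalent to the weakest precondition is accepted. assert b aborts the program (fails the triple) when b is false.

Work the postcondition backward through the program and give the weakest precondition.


Working backward. After the program, ¬h must hold.
Before x := (¬h) → on: ¬h
Before assert x ∧ y: x ∧ y ∧ (¬h)
Before skip: x ∧ y ∧ (¬h)
Before x := ¬h: (¬h) ∧ y
Then branch requires (y ∨ h) ∧ (¬h) ∧ y; else branch requires (¬h) ∧ y.
Before the if: (h → ((y ∨ h) ∧ (¬h) ∧ y)) ∧ ((¬h) → ((¬h) ∧ y))
Answer: WP = (h → ((y ∨ h) ∧ (¬h) ∧ y)) ∧ ((¬h) → ((¬h) ∧ y))


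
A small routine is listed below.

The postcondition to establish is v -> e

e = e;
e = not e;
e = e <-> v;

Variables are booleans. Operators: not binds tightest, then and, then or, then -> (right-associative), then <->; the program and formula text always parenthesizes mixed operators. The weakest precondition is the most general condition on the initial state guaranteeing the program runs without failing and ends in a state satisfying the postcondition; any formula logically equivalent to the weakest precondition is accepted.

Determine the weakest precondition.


Working backward. After the program, v -> e must hold.
Before e := e <-> v: v -> (e <-> v)
Before e := not e: v -> ((not e) <-> v)
Before e := e: v -> ((not e) <-> v)
Answer: WP = v -> ((not e) <-> v)


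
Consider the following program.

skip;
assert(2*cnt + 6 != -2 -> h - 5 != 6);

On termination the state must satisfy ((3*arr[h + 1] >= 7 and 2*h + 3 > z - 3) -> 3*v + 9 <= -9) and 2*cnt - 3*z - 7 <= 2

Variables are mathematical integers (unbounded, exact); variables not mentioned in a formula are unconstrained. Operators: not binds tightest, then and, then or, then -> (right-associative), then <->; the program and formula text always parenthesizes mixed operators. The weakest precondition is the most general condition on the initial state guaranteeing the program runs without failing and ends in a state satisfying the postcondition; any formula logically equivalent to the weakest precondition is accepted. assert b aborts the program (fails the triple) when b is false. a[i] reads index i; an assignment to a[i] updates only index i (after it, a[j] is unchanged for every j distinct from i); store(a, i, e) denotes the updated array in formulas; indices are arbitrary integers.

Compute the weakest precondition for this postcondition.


Working backward. After the program, the postcondition ((3*arr[h + 1] >= 7 and 2*h + 3 > z - 3) -> 3*v + 9 <= -9) and 2*cnt - 3*z - 7 <= 2 must hold; in canonical form it is ((3*arr[h + 1] >= 7 and 2*h > z - 6) -> 3*v <= -18) and 2*cnt <= 3*z + 9.
Before assert 2*cnt + 6 != -2 -> h - 5 != 6: (2*cnt != -8 -> h != 11) and ((3*arr[h + 1] >= 7 and 2*h > z - 6) -> 3*v <= -18) and 2*cnt <= 3*z + 9
Before skip: (2*cnt != -8 -> h != 11) and ((3*arr[h + 1] >= 7 and 2*h > z - 6) -> 3*v <= -18) and 2*cnt <= 3*z + 9
Answer: WP = (2*cnt != -8 -> h != 11) and ((3*arr[h + 1] >= 7 and 2*h > z - 6) -> 3*v <= -18) and 2*cnt <= 3*z + 9


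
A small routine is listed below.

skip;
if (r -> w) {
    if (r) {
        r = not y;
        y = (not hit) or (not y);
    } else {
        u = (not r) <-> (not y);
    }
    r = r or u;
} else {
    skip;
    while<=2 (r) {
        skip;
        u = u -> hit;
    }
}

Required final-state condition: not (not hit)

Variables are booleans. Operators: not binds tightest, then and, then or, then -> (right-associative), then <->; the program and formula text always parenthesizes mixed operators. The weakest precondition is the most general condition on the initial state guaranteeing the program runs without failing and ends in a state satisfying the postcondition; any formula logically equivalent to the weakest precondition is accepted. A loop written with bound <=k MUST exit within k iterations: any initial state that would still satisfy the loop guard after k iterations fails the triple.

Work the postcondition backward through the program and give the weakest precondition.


Working backward. After the program, the postcondition not (not hit) must hold; in canonical form it is hit.
Then branch requires (r -> hit) and ((not r) -> hit); else branch requires (r -> ((r -> ((not r) and hit)) and ((not r) -> hit))) and ((not r) -> hit).
Before the if: ((r -> w) -> ((r -> hit) and ((not r) -> hit))) and ((not (r -> w)) -> ((r -> ((r -> ((not r) and hit)) and ((not r) -> hit))) and ((not r) -> hit)))
Before skip: ((r -> w) -> ((r -> hit) and ((not r) -> hit))) and ((not (r -> w)) -> ((r -> ((r -> ((not r) and hit)) and ((not r) -> hit))) and ((not r) -> hit)))
Answer: WP = ((r -> w) -> ((r -> hit) and ((not r) -> hit))) and ((not (r -> w)) -> ((r -> ((r -> ((not r) and hit)) and ((not r) -> hit))) and ((not r) -> hit)))


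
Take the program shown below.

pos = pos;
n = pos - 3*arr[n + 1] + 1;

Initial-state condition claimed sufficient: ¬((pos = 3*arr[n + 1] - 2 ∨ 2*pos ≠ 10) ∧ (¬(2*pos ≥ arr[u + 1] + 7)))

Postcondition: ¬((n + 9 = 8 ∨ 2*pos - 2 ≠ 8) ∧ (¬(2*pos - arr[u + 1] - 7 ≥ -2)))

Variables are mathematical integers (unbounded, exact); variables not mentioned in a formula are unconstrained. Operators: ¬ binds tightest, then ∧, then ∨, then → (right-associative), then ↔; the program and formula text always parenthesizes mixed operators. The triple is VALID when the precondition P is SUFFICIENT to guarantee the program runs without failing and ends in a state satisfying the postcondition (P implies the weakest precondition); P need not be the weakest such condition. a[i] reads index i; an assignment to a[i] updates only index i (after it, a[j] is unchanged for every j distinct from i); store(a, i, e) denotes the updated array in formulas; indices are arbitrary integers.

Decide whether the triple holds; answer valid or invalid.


Working backward. After the program, the postcondition ¬((n + 9 = 8 ∨ 2*pos - 2 ≠ 8) ∧ (¬(2*pos - arr[u + 1] - 7 ≥ -2))) must hold; in canonical form it is ¬((n = -1 ∨ 2*pos ≠ 10) ∧ (¬(2*pos ≥ arr[u + 1] + 5))).
Before n := pos - 3*arr[n + 1] + 1: ¬((pos = 3*arr[n + 1] - 2 ∨ 2*pos ≠ 10) ∧ (¬(2*pos ≥ arr[u + 1] + 5)))
Before pos := pos: ¬((pos = 3*arr[n + 1] - 2 ∨ 2*pos ≠ 10) ∧ (¬(2*pos ≥ arr[u + 1] + 5)))
The weakest precondition is ¬((pos = 3*arr[n + 1] - 2 ∨ 2*pos ≠ 10) ∧ (¬(2*pos ≥ arr[u + 1] + 5))).
Check whether ¬((pos = 3*arr[n + 1] - 2 ∨ 2*pos ≠ 10) ∧ (¬(2*pos ≥ arr[u + 1] + 7))) implies it.
Every state satisfying the precondition satisfies the weakest precondition: the implication holds.
Answer: valid


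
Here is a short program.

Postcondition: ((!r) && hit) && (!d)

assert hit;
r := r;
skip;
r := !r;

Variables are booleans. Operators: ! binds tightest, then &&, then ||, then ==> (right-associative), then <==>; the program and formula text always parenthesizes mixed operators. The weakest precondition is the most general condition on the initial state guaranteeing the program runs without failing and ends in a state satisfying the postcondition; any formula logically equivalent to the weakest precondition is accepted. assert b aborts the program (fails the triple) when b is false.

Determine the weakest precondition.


Working backward. After the program, the postcondition ((!r) && hit) && (!d) must hold; in canonical form it is (!r) && hit && (!d).
Before r := !r: r && hit && (!d)
Before skip: r && hit && (!d)
Before r := r: r && hit && (!d)
Before assert hit: hit && r && (!d)
Answer: WP = hit && r && (!d)


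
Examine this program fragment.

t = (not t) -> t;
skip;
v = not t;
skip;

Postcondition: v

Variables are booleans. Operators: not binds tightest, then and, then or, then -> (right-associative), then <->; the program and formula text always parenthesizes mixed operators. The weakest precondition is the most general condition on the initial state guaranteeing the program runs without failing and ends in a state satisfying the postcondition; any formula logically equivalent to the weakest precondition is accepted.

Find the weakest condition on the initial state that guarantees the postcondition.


Working backward. After the program, v must hold.
Before skip: v
Before v := not t: not t
Before skip: not t
Before t := (not t) -> t: not ((not t) -> t)
Answer: WP = not ((not t) -> t)


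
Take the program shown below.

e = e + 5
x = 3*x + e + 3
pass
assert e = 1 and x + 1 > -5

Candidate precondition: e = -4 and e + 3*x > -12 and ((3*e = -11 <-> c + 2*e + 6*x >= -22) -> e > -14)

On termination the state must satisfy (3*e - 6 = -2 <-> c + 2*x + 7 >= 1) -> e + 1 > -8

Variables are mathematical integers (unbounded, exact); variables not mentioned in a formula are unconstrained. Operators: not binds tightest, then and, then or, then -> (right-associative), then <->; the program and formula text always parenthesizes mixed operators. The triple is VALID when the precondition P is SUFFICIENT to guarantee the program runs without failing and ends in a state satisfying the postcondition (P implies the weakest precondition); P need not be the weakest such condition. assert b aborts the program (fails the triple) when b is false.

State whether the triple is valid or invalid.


Working backward. After the program, the postcondition (3*e - 6 = -2 <-> c + 2*x + 7 >= 1) -> e + 1 > -8 must hold; in canonical form it is (3*e = 4 <-> c + 2*x >= -6) -> e > -9.
Before assert e = 1 and x + 1 > -5: e = 1 and x > -6 and ((3*e = 4 <-> c + 2*x >= -6) -> e > -9)
Before skip: e = 1 and x > -6 and ((3*e = 4 <-> c + 2*x >= -6) -> e > -9)
Before x := 3*x + e + 3: e = 1 and e + 3*x > -9 and ((3*e = 4 <-> c + 2*e + 6*x >= -12) -> e > -9)
Before e := e + 5: e = -4 and e + 3*x > -14 and ((3*e = -11 <-> c + 2*e + 6*x >= -22) -> e > -14)
The weakest precondition is e = -4 and e + 3*x > -14 and ((3*e = -11 <-> c + 2*e + 6*x >= -22) -> e > -14).
Check whether e = -4 and e + 3*x > -12 and ((3*e = -11 <-> c + 2*e + 6*x >= -22) -> e > -14) implies it.
Every state satisfying the precondition satisfies the weakest precondition: the implication holds.
Answer: valid


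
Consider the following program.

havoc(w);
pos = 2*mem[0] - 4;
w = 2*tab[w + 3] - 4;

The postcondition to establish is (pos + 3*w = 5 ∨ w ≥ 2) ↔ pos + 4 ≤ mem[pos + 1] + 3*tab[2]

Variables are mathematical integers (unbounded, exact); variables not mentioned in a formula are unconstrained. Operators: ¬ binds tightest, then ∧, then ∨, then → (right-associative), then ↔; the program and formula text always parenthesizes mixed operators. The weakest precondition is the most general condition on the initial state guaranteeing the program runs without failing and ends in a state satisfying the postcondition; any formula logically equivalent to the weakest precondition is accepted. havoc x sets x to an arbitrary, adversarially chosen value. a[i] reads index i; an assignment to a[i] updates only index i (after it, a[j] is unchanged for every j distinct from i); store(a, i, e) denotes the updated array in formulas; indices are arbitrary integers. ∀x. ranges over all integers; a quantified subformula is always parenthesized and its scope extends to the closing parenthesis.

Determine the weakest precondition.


Working backward. After the program, the postcondition (pos + 3*w = 5 ∨ w ≥ 2) ↔ pos + 4 ≤ mem[pos + 1] + 3*tab[2] must hold; in canonical form it is (pos + 3*w = 5 ∨ w ≥ 2) ↔ pos ≤ mem[pos + 1] + 3*tab[2] - 4.
Before w := 2*tab[w + 3] - 4: (6*tab[w + 3] + pos = 17 ∨ 2*tab[w + 3] ≥ 6) ↔ pos ≤ mem[pos + 1] + 3*tab[2] - 4
Before pos := 2*mem[0] - 4: (2*mem[0] + 6*tab[w + 3] = 21 ∨ 2*tab[w + 3] ≥ 6) ↔ 2*mem[0] ≤ mem[2*mem[0] - 3] + 3*tab[2]
Before havoc w: ∀w_1. ((2*mem[0] + 6*tab[w_1 + 3] = 21 ∨ 2*tab[w_1 + 3] ≥ 6) ↔ 2*mem[0] ≤ mem[2*mem[0] - 3] + 3*tab[2])
Answer: WP = ∀w_1. ((2*mem[0] + 6*tab[w_1 + 3] = 21 ∨ 2*tab[w_1 + 3] ≥ 6) ↔ 2*mem[0] ≤ mem[2*mem[0] - 3] + 3*tab[2])


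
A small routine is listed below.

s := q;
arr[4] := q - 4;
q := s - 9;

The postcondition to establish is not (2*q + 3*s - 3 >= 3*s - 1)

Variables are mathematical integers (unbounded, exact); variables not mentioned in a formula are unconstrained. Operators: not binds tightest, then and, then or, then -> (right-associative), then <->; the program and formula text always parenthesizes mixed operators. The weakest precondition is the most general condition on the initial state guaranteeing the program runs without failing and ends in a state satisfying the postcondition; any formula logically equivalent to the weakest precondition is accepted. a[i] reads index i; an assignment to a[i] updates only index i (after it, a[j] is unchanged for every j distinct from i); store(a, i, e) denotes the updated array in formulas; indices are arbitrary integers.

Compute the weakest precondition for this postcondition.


Working backward. After the program, the postcondition not (2*q + 3*s - 3 >= 3*s - 1) must hold; in canonical form it is not (2*q >= 2).
Before q := s - 9: not (2*s >= 20)
Before arr[4] := q - 4: not (2*s >= 20)
Before s := q: not (2*q >= 20)
Answer: WP = not (2*q >= 20)


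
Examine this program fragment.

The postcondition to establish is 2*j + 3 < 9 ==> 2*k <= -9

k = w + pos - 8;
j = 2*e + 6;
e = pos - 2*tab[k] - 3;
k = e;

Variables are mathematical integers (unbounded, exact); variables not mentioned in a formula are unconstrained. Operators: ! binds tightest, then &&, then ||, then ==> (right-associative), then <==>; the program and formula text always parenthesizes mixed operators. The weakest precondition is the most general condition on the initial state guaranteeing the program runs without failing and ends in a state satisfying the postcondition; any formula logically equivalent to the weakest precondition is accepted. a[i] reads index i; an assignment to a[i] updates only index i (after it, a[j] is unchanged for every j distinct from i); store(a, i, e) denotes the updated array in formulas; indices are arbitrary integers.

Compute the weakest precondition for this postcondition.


Working backward. After the program, the postcondition 2*j + 3 < 9 ==> 2*k <= -9 must hold; in canonical form it is 2*j < 6 ==> 2*k <= -9.
Before k := e: 2*j < 6 ==> 2*e <= -9
Before e := pos - 2*tab[k] - 3: 2*j < 6 ==> 2*pos <= 4*tab[k] - 3
Before j := 2*e + 6: 4*e < -6 ==> 2*pos <= 4*tab[k] - 3
Before k := w + pos - 8: 4*e < -6 ==> 2*pos <= 4*tab[pos + w - 8] - 3
Answer: WP = 4*e < -6 ==> 2*pos <= 4*tab[pos + w - 8] - 3


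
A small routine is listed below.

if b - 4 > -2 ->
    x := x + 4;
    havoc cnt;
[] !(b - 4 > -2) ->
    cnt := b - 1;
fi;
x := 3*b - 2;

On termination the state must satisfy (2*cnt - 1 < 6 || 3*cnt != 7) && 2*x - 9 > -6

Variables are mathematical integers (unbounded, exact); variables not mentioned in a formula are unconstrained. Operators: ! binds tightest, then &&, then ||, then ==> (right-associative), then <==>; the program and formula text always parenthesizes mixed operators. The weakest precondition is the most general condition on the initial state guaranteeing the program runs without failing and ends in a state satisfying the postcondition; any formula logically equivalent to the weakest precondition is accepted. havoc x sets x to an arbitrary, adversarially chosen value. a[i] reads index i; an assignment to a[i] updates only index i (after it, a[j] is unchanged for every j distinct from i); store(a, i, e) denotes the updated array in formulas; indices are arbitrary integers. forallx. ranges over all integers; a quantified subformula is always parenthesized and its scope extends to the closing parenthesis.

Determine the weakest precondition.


Working backward. After the program, the postcondition (2*cnt - 1 < 6 || 3*cnt != 7) && 2*x - 9 > -6 must hold; in canonical form it is (2*cnt < 7 || 3*cnt != 7) && 2*x > 3.
Before x := 3*b - 2: (2*cnt < 7 || 3*cnt != 7) && 6*b > 7
Then branch requires forall cnt_1. ((2*cnt_1 < 7 || 3*cnt_1 != 7) && 6*b > 7); else branch requires (2*b < 9 || 3*b != 10) && 6*b > 7.
Before the if: (b > 2 ==> (forall cnt_1. ((2*cnt_1 < 7 || 3*cnt_1 != 7) && 6*b > 7))) && ((!(b > 2)) ==> ((2*b < 9 || 3*b != 10) && 6*b > 7))
Answer: WP = (b > 2 ==> (forall cnt_1. ((2*cnt_1 < 7 || 3*cnt_1 != 7) && 6*b > 7))) && ((!(b > 2)) ==> ((2*b < 9 || 3*b != 10) && 6*b > 7))


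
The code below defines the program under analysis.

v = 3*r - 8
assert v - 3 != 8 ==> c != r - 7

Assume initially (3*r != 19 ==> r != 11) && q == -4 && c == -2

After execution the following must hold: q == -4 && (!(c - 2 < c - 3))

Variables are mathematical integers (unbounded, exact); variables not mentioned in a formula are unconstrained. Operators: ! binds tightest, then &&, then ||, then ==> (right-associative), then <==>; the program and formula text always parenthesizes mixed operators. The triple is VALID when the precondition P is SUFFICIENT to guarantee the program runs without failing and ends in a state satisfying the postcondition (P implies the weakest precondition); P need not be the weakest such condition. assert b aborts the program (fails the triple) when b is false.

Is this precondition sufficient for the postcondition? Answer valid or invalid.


Working backward. After the program, the postcondition q == -4 && (!(c - 2 < c - 3)) must hold; in canonical form it is q == -4.
Before assert v - 3 != 8 ==> c != r - 7: (v != 11 ==> c != r - 7) && q == -4
Before v := 3*r - 8: (3*r != 19 ==> c != r - 7) && q == -4
The weakest precondition is (3*r != 19 ==> c != r - 7) && q == -4.
Check whether (3*r != 19 ==> r != 11) && q == -4 && c == -2 implies it.
Countermodel: at the initial state c = -2, q = -4, r = 5, the precondition holds but the weakest precondition fails.
Answer: invalid


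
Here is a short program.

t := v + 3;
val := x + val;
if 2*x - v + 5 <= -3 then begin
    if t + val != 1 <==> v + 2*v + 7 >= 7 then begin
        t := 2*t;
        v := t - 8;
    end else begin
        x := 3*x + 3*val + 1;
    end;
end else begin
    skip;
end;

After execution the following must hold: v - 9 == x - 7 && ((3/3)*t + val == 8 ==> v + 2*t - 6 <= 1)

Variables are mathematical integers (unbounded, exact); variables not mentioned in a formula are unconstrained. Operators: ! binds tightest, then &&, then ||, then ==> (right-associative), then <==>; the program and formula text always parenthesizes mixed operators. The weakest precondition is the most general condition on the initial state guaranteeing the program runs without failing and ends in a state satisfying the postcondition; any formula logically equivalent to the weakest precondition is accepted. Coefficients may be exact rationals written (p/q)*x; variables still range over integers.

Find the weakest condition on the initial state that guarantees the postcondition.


Working backward. After the program, the postcondition v - 9 == x - 7 && ((3/3)*t + val == 8 ==> v + 2*t - 6 <= 1) must hold; in canonical form it is v == x + 2 && (t + val == 8 ==> 2*t + v <= 7).
Then branch requires ((t + val != 1 <==> 3*v >= 0) ==> (2*t == x + 10 && (2*t + val == 8 ==> 6*t <= 15))) && ((!(t + val != 1 <==> 3*v >= 0)) ==> (v == 3*val + 3*x + 3 && (t + val == 8 ==> 2*t + v <= 7))); else branch requires v == x + 2 && (t + val == 8 ==> 2*t + v <= 7).
Before the if: (2*x <= v - 8 ==> (((t + val != 1 <==> 3*v >= 0) ==> (2*t == x + 10 && (2*t + val == 8 ==> 6*t <= 15))) && ((!(t + val != 1 <==> 3*v >= 0)) ==> (v == 3*val + 3*x + 3 && (t + val == 8 ==> 2*t + v <= 7))))) && ((!(2*x <= v - 8)) ==> (v == x + 2 && (t + val == 8 ==> 2*t + v <= 7)))
Before val := x + val: (2*x <= v - 8 ==> (((t + val + x != 1 <==> 3*v >= 0) ==> (2*t == x + 10 && (2*t + val + x == 8 ==> 6*t <= 15))) && ((!(t + val + x != 1 <==> 3*v >= 0)) ==> (v == 3*val + 6*x + 3 && (t + val + x == 8 ==> 2*t + v <= 7))))) && ((!(2*x <= v - 8)) ==> (v == x + 2 && (t + val + x == 8 ==> 2*t + v <= 7)))
Before t := v + 3: (2*x <= v - 8 ==> (((v + val + x != -2 <==> 3*v >= 0) ==> (2*v == x + 4 && (2*v + val + x == 2 ==> 6*v <= -3))) && ((!(v + val + x != -2 <==> 3*v >= 0)) ==> (v == 3*val + 6*x + 3 && (v + val + x == 5 ==> 3*v <= 1))))) && ((!(2*x <= v - 8)) ==> (v == x + 2 && (v + val + x == 5 ==> 3*v <= 1)))
Answer: WP = (2*x <= v - 8 ==> (((v + val + x != -2 <==> 3*v >= 0) ==> (2*v == x + 4 && (2*v + val + x == 2 ==> 6*v <= -3))) && ((!(v + val + x != -2 <==> 3*v >= 0)) ==> (v == 3*val + 6*x + 3 && (v + val + x == 5 ==> 3*v <= 1))))) && ((!(2*x <= v - 8)) ==> (v == x + 2 && (v + val + x == 5 ==> 3*v <= 1)))


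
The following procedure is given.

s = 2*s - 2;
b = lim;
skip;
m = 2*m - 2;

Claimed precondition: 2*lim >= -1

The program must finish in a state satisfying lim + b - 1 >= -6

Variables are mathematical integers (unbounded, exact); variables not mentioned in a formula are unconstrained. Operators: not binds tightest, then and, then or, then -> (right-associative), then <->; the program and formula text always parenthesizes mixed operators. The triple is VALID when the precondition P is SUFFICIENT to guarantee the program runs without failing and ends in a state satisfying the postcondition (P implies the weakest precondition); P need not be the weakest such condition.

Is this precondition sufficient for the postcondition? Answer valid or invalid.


Working backward. After the program, the postcondition lim + b - 1 >= -6 must hold; in canonical form it is b + lim >= -5.
Before m := 2*m - 2: b + lim >= -5
Before skip: b + lim >= -5
Before b := lim: 2*lim >= -5
Before s := 2*s - 2: 2*lim >= -5
The weakest precondition is 2*lim >= -5.
Check whether 2*lim >= -1 implies it.
Every state satisfying the precondition satisfies the weakest precondition: the implication holds.
Answer: valid


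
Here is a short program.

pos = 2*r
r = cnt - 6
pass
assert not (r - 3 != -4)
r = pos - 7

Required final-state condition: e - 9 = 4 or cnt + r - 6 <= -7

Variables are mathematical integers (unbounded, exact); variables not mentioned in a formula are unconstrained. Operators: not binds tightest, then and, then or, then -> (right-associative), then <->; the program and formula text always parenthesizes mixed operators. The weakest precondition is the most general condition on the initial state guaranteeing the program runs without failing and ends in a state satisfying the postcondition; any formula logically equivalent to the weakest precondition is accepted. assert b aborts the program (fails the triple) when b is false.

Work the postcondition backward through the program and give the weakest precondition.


Working backward. After the program, the postcondition e - 9 = 4 or cnt + r - 6 <= -7 must hold; in canonical form it is e = 13 or cnt + r <= -1.
Before r := pos - 7: e = 13 or cnt + pos <= 6
Before assert not (r - 3 != -4): (not (r != -1)) and (e = 13 or cnt + pos <= 6)
Before skip: (not (r != -1)) and (e = 13 or cnt + pos <= 6)
Before r := cnt - 6: (not (cnt != 5)) and (e = 13 or cnt + pos <= 6)
Before pos := 2*r: (not (cnt != 5)) and (e = 13 or cnt + 2*r <= 6)
Answer: WP = (not (cnt != 5)) and (e = 13 or cnt + 2*r <= 6)


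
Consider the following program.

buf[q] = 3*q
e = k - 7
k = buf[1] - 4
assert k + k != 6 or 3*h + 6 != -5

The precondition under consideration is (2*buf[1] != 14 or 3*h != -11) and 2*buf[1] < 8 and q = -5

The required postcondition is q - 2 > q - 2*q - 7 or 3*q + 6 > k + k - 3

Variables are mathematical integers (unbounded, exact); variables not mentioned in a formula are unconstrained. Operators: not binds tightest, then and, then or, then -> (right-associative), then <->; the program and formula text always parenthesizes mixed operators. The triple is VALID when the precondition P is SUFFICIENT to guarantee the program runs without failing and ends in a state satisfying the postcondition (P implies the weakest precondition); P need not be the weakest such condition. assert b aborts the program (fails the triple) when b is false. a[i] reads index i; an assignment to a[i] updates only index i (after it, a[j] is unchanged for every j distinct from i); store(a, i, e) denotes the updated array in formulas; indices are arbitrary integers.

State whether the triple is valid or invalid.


Working backward. After the program, the postcondition q - 2 > q - 2*q - 7 or 3*q + 6 > k + k - 3 must hold; in canonical form it is 2*q > -5 or 3*q > 2*k - 9.
Before assert k + k != 6 or 3*h + 6 != -5: (2*k != 6 or 3*h != -11) and (2*q > -5 or 3*q > 2*k - 9)
Before k := buf[1] - 4: (2*buf[1] != 14 or 3*h != -11) and (2*q > -5 or 3*q > 2*buf[1] - 17)
Before e := k - 7: (2*buf[1] != 14 or 3*h != -11) and (2*q > -5 or 3*q > 2*buf[1] - 17)
Before buf[q] := 3*q: (2*store(buf, q, 3*q)[1] != 14 or 3*h != -11) and (2*q > -5 or 3*q > 2*store(buf, q, 3*q)[1] - 17)
The weakest precondition is (2*store(buf, q, 3*q)[1] != 14 or 3*h != -11) and (2*q > -5 or 3*q > 2*store(buf, q, 3*q)[1] - 17).
Check whether (2*buf[1] != 14 or 3*h != -11) and 2*buf[1] < 8 and q = -5 implies it.
Countermodel: at the initial state buf = {[-5] = 1, [1] = 1, elsewhere 1}, h = 0, q = -5, the precondition holds but the weakest precondition fails.
Answer: invalid
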